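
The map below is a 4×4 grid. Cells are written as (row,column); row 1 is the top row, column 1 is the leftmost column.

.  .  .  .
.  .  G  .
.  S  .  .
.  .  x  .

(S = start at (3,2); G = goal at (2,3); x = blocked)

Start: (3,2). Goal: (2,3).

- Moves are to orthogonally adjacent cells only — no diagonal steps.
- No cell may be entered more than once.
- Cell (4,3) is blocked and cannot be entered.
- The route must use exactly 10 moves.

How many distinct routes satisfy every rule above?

6

Need simple routes of exactly 10 moves from (3,2) to (2,3) (Manhattan distance 2, so 4 moves are spent on a detour and 4 undoing it).
Enumerating: (3,2) (2,2) (2,1) (1,1) (1,2) (1,3) (1,4) (2,4) (3,4) (3,3) (2,3) | (3,2) (4,2) (4,1) (3,1) (2,1) (1,1) (1,2) (1,3) (1,4) (2,4) (2,3) | (3,2) (4,2) (4,1) (3,1) (2,1) (2,2) (1,2) (1,3) (1,4) (2,4) (2,3) | (3,2) (3,1) (2,1) (1,1) (1,2) (1,3) (1,4) (2,4) (3,4) (3,3) (2,3) | (3,2) (3,1) (2,1) (2,2) (1,2) (1,3) (1,4) (2,4) (3,4) (3,3) (2,3) | (3,2) (3,3) (3,4) (2,4) (1,4) (1,3) (1,2) (1,1) (2,1) (2,2) (2,3).
That gives 6 routes.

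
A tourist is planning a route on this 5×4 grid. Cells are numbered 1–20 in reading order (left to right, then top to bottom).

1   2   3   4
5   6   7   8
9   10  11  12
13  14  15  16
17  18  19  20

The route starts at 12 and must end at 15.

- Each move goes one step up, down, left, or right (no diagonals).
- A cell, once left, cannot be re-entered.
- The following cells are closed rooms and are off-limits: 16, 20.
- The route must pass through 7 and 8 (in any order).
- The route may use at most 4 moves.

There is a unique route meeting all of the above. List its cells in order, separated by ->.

Any route must reach 7 and 8 and still end at 15 within 4 moves, so the order of the required stops is forced.
Route from 12: up to 8, left to 7, 2× down (reaching 15) — 4 moves in all.
Check: all required cells visited; 4 ≤ 4 moves.

12 -> 8 -> 7 -> 11 -> 15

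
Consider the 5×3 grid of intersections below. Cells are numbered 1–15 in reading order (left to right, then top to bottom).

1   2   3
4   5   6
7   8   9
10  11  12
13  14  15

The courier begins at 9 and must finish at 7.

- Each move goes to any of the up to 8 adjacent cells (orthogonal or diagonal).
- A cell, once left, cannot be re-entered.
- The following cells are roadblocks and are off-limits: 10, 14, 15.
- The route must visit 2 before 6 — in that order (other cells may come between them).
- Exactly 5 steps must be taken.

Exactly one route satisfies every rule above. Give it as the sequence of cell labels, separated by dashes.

The waypoints must appear in the order 2, 6, with no cell reused.
Route from 9: up-left 1 to 5, up 1 to 2, down-right 1 to 6, down-left 1 to 8, left 1 to 7 — 5 moves in all.
Check: order respected (2 at step 2, 6 at step 3); 5 moves as required.

9 - 5 - 2 - 6 - 8 - 7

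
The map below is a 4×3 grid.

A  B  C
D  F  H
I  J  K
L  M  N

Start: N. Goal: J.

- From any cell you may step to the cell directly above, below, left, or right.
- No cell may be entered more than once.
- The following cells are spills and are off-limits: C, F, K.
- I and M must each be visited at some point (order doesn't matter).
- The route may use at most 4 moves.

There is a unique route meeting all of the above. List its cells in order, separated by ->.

N -> M -> L -> I -> J

The budget equals the shortest possible length, so every move has to be on a shortest route through the required cells.
Route from N: 2× left (reaching L), up to I, right to J — 4 moves in all.
Check: all required cells visited; 4 ≤ 4 moves.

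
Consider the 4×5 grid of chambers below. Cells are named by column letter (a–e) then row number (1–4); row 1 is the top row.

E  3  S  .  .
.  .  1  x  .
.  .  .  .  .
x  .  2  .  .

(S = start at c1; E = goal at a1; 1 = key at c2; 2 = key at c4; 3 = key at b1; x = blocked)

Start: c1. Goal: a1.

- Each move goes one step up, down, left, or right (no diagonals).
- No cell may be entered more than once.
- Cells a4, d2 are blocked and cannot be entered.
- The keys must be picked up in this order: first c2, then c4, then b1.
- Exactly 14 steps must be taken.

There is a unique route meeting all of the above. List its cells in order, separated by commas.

The waypoints must appear in the order c2, c4, b1, with no cell reused.
Route from c1: down 2 to c3, right 2 to e3, down 1 to e4, left 3 to b4, up 1 to b3, left 1 to a3, up 1 to a2, right 1 to b2, up 1 to b1, left 1 to a1 — 14 moves in all.
Check: order respected (1 at step 1, 2 at step 7, 3 at step 13); 14 moves as required.

c1, c2, c3, d3, e3, e4, d4, c4, b4, b3, a3, a2, b2, b1, a1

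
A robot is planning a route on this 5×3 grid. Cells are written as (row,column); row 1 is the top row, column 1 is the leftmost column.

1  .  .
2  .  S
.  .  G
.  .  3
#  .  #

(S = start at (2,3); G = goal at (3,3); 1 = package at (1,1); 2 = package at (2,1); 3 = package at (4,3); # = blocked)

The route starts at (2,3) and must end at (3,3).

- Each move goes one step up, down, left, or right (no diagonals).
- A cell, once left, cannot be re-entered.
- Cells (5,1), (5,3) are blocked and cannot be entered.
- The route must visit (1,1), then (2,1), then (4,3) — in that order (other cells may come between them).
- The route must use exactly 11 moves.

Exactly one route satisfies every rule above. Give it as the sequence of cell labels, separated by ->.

(2,3) -> (1,3) -> (1,2) -> (1,1) -> (2,1) -> (2,2) -> (3,2) -> (3,1) -> (4,1) -> (4,2) -> (4,3) -> (3,3)

The waypoints must appear in the order (1,1), (2,1), (4,3), with no cell reused.
Route from (2,3): up 1 to (1,3), left 2 to (1,1), down 1 to (2,1), right 1 to (2,2), down 1 to (3,2), left 1 to (3,1), down 1 to (4,1), right 2 to (4,3), up 1 to (3,3) — 11 moves in all.
Check: order respected (1 at step 3, 2 at step 4, 3 at step 10); 11 moves as required.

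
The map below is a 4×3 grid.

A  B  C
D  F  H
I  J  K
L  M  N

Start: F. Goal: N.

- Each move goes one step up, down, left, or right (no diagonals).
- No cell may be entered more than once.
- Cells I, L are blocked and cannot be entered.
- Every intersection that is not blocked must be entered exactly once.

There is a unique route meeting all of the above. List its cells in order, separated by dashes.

F - D - A - B - C - H - K - J - M - N

Need to visit all 10 open cells exactly once, starting at F and ending at N.
Route from F: left to D, up to A, 2× right (reaching C), 2× down (reaching K), left to J, down to M, right to N — 9 moves in all.
Check: all 10 open cells covered.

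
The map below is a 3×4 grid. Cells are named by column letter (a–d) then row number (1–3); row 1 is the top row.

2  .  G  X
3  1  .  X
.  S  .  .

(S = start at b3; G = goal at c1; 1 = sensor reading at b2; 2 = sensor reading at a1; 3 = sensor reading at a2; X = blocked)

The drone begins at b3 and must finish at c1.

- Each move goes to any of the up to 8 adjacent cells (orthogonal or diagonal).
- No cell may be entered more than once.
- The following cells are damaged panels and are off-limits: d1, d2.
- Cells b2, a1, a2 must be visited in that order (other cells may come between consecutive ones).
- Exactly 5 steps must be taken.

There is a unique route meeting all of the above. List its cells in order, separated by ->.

b3 -> b2 -> a1 -> a2 -> b1 -> c1

The waypoints must appear in the order b2, a1, a2, with no cell reused.
Route from b3: up 1 to b2, up-left 1 to a1, down 1 to a2, up-right 1 to b1, right 1 to c1 — 5 moves in all.
Check: order respected (1 at step 1, 2 at step 2, 3 at step 3); 5 moves as required.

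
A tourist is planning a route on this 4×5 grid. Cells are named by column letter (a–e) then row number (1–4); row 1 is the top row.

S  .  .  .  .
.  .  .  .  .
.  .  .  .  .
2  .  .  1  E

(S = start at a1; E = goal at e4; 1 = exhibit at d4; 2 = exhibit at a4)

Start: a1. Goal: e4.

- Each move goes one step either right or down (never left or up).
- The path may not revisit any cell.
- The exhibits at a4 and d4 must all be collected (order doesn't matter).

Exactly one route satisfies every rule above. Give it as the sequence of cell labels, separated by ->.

Moves only go right or down, so the column and row indices never decrease.
Route from a1: down 3 to a4, right 4 to e4 — 7 moves in all.
Check: all required cells visited.

a1 -> a2 -> a3 -> a4 -> b4 -> c4 -> d4 -> e4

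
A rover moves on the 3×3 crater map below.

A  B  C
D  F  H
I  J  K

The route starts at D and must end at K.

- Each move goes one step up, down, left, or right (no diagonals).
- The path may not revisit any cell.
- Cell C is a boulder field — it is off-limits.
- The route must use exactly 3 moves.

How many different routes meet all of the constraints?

3

Need simple routes of exactly 3 moves from D to K (Manhattan distance 3, so 0 moves are spent on a detour and 0 undoing it).
Enumerating: D I J K | D F J K | D F H K.
That gives 3 routes.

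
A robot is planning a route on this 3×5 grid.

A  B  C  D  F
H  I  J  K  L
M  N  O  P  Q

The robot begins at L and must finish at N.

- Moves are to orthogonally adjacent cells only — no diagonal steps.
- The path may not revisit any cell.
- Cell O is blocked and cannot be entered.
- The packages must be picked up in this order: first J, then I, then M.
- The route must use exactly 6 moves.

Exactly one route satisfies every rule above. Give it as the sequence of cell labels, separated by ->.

The waypoints must appear in the order J, I, M, with no cell reused.
Route from L: 4× left (reaching H), down to M, right to N — 6 moves in all.
Check: order respected (J at step 2, I at step 3, M at step 5); 6 moves as required.

L -> K -> J -> I -> H -> M -> N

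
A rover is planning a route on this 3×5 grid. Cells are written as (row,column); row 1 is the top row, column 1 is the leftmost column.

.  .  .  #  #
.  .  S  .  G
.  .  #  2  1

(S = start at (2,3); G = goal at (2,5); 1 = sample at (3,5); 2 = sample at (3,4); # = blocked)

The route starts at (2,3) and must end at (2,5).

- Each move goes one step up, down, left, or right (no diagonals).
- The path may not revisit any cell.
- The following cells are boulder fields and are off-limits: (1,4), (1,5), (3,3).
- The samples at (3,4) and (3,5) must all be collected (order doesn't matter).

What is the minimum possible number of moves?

Any route passes through (3,4) and (3,5) in some order between (2,3) and (2,5). Summing Manhattan distances along each leg and taking the cheapest ordering ((2,3) → (3,4) → (3,5) → (2,5)) gives a lower bound of 2 + 1 + 1 = 4 moves.
A route of 4 moves achieves this: (2,3) → (2,4) → (3,4) → (3,5) → (2,5).
Since 4 matches the lower bound, it is optimal.

4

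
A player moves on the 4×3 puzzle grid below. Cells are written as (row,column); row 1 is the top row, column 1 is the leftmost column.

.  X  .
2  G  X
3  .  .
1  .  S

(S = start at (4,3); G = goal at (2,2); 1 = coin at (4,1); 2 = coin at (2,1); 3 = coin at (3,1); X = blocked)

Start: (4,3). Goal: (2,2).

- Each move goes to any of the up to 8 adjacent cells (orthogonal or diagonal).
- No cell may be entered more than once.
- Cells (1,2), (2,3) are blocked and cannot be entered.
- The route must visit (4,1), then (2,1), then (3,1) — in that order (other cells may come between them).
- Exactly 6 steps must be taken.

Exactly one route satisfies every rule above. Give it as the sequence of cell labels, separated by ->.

(4,3) -> (4,2) -> (4,1) -> (3,2) -> (2,1) -> (3,1) -> (2,2)

The waypoints must appear in the order (4,1), (2,1), (3,1), with no cell reused.
Route from (4,3): left 2 to (4,1), up-right 1 to (3,2), up-left 1 to (2,1), down 1 to (3,1), up-right 1 to (2,2) — 6 moves in all.
Check: order respected (1 at step 2, 2 at step 4, 3 at step 5); 6 moves as required.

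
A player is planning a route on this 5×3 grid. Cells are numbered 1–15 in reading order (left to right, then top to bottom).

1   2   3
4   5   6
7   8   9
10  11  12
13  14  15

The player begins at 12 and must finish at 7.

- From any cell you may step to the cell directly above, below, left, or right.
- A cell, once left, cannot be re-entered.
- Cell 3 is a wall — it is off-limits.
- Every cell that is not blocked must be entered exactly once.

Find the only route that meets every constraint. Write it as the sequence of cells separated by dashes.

Need to visit all 14 open cells exactly once, starting at 12 and ending at 7.
Cell 15 has only two open neighbours (12 and 14), so the path must pass straight through it: one of those is the cell it's entered from and the other is where it exits.
Route from 12: down 1 to 15, left 2 to 13, up 1 to 10, right 1 to 11, up 1 to 8, right 1 to 9, up 1 to 6, left 1 to 5, up 1 to 2, left 1 to 1, down 2 to 7 — 13 moves in all.
Check: all 14 open cells covered.

12 - 15 - 14 - 13 - 10 - 11 - 8 - 9 - 6 - 5 - 2 - 1 - 4 - 7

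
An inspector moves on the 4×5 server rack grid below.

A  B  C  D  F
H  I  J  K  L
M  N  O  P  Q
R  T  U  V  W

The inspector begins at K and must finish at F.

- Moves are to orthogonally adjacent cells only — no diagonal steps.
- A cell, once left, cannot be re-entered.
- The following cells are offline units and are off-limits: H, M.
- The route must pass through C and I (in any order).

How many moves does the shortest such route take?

Any route passes through C and I in some order between K and F. Summing Manhattan distances along each leg and taking the cheapest ordering (K → I → C → F) gives a lower bound of 2 + 2 + 2 = 6 moves.
A route of 6 moves achieves this: K → J → I → B → C → D → F.
Since 6 matches the lower bound, it is optimal.

6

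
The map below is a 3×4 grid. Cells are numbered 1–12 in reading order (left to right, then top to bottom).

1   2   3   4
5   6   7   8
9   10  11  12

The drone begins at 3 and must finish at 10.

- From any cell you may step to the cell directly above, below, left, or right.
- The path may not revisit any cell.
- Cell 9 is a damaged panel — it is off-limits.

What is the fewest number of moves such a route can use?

3

The Manhattan distance from 3 to 10 is |1−3| + |3−2| = 3, so at least 3 moves are needed.
A route of 3 moves achieves this: 3 → 7 → 11 → 10.
Since 3 matches the lower bound, it is optimal.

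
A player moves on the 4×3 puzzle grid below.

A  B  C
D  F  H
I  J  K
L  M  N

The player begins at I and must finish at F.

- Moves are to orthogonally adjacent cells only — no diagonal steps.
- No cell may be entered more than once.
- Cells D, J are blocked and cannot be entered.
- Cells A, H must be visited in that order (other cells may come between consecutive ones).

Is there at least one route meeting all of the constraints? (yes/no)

A must be visited but has only one open neighbour (B), and it is neither the start nor the goal — the route would have to enter and leave through B, re-entering it.

no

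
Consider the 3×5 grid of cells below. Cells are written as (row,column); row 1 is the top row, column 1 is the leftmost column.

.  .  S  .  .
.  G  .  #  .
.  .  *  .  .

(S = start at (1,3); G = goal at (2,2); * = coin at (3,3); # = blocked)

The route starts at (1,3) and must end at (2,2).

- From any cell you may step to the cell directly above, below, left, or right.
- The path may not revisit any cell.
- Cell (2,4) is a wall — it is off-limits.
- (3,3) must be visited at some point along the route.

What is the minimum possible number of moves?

4

Any route passes through (3,3) somewhere between (1,3) and (2,2). Summing Manhattan distances along the two legs ((1,3) → (3,3) → (2,2)) gives a lower bound of 2 + 2 = 4 moves.
A route of 4 moves achieves this: (1,3) → (2,3) → (3,3) → (3,2) → (2,2).
Since 4 matches the lower bound, it is optimal.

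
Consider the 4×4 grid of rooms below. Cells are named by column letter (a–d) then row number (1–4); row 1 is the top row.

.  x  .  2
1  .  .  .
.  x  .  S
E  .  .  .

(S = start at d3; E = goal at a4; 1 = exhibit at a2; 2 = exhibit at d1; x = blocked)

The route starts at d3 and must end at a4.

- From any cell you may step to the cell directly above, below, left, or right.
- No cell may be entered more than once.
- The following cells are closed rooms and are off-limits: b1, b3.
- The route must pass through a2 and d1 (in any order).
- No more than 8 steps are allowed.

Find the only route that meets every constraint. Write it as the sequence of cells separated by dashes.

Any route must reach a2 and d1 and still end at a4 within 8 moves, so the order of the required stops is forced.
Route from d3: up 2 to d1, left 1 to c1, down 1 to c2, left 2 to a2, down 2 to a4 — 8 moves in all.
Check: all required cells visited; 8 ≤ 8 moves.

d3 - d2 - d1 - c1 - c2 - b2 - a2 - a3 - a4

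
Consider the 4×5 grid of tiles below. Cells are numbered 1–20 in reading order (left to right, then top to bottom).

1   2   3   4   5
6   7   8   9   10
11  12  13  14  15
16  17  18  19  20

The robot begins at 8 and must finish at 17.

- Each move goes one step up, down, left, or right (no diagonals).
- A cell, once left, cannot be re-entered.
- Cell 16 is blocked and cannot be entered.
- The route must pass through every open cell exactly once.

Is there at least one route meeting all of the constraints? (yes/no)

Colour the cells like a checkerboard: each orthogonal step flips colour, so a Hamiltonian route alternates colours. Here there are 10 cells of one colour and 9 of the other, with start on the opposite colour to the goal — the counts and endpoints can't be arranged into an alternating sequence of length 19, so no Hamiltonian route exists.

no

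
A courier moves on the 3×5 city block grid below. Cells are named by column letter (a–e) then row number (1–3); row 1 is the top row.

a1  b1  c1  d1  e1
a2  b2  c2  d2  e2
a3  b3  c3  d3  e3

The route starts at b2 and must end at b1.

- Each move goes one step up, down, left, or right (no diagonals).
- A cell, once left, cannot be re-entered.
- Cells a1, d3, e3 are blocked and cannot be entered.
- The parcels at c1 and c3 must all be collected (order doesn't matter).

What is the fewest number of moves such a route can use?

Any route passes through c1 and c3 in some order between b2 and b1. Summing Manhattan distances along each leg and taking the cheapest ordering (b2 → c3 → c1 → b1) gives a lower bound of 2 + 2 + 1 = 5 moves.
A route of 5 moves achieves this: b2 → b3 → c3 → c2 → c1 → b1.
Since 5 matches the lower bound, it is optimal.

5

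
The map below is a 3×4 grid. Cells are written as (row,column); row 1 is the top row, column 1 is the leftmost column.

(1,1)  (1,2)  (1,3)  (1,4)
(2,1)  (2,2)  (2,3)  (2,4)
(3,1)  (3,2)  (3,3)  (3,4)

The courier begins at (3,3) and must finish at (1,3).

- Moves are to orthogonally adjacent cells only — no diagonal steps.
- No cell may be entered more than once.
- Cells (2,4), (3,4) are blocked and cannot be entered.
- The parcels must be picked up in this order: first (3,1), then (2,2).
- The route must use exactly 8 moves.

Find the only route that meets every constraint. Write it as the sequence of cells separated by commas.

(3,3), (3,2), (3,1), (2,1), (1,1), (1,2), (2,2), (2,3), (1,3)

The waypoints must appear in the order (3,1), (2,2), with no cell reused.
Route from (3,3): left 2 to (3,1), up 2 to (1,1), right 1 to (1,2), down 1 to (2,2), right 1 to (2,3), up 1 to (1,3) — 8 moves in all.
Check: order respected ((3,1) at step 2, (2,2) at step 6); 8 moves as required.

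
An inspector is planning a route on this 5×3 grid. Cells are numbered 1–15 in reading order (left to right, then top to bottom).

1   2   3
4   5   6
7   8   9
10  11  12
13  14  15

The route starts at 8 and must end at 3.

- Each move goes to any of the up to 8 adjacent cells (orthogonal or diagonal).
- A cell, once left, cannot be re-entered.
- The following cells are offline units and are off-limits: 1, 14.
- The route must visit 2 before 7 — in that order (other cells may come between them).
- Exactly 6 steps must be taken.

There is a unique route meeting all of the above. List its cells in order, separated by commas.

8, 6, 2, 4, 7, 5, 3

The waypoints must appear in the order 2, 7, with no cell reused.
Route from 8: up-right to 6, up-left to 2, down-left to 4, down to 7, 2× up-right (reaching 3) — 6 moves in all.
Check: order respected (2 at step 2, 7 at step 4); 6 moves as required.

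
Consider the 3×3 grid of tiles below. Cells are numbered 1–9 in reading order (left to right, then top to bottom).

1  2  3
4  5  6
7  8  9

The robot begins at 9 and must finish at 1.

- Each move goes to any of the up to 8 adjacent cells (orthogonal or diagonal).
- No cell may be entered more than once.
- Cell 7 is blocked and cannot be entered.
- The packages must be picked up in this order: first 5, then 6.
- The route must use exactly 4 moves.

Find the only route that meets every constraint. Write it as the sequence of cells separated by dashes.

9 - 5 - 6 - 2 - 1

The waypoints must appear in the order 5, 6, with no cell reused.
Route from 9: up-left 1 to 5, right 1 to 6, up-left 1 to 2, left 1 to 1 — 4 moves in all.
Check: order respected (5 at step 1, 6 at step 2); 4 moves as required.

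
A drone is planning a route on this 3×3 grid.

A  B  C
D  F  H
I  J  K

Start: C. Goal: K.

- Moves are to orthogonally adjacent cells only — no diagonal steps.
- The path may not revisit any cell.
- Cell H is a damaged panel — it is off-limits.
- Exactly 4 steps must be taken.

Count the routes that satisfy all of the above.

1

Need simple routes of exactly 4 moves from C to K (Manhattan distance 2, so 1 moves are spent on a detour and 1 undoing it).
Enumerating: C B F J K.
That gives 1 route.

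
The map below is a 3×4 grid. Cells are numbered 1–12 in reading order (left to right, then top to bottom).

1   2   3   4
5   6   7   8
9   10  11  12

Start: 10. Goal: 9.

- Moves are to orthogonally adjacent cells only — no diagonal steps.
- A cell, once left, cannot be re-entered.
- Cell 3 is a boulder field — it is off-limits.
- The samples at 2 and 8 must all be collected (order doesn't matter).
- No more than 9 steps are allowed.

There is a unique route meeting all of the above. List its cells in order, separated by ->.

Any route must reach 2 and 8 and still end at 9 within 9 moves, so the order of the required stops is forced.
Route from 10: 2× right (reaching 12), up to 8, 2× left (reaching 6), up to 2, left to 1, 2× down (reaching 9) — 9 moves in all.
Check: all required cells visited; 9 ≤ 9 moves.

10 -> 11 -> 12 -> 8 -> 7 -> 6 -> 2 -> 1 -> 5 -> 9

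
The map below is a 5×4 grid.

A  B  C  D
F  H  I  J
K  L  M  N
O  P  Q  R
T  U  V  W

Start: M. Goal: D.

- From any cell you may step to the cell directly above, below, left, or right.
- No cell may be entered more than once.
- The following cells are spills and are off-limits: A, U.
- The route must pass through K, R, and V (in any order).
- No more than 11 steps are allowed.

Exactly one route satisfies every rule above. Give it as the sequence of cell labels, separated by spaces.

M L K O P Q V W R N J D

The budget equals the shortest possible length, so every move has to be on a shortest route through the required cells.
Route from M: 2× left (reaching K), down to O, 2× right (reaching Q), down to V, right to W, 4× up (reaching D) — 11 moves in all.
Check: all required cells visited; 11 ≤ 11 moves.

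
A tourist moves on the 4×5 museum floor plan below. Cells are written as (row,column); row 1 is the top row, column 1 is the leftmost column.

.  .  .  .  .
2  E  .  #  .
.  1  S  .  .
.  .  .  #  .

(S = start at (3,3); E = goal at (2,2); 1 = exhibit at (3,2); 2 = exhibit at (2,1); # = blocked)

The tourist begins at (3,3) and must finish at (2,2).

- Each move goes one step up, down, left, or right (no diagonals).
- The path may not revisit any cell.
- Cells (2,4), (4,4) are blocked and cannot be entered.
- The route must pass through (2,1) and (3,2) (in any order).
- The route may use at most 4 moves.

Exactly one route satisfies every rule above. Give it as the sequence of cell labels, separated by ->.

The budget equals the shortest possible length, so every move has to be on a shortest route through the required cells.
Route from (3,3): left 2 to (3,1), up 1 to (2,1), right 1 to (2,2) — 4 moves in all.
Check: all required cells visited; 4 ≤ 4 moves.

(3,3) -> (3,2) -> (3,1) -> (2,1) -> (2,2)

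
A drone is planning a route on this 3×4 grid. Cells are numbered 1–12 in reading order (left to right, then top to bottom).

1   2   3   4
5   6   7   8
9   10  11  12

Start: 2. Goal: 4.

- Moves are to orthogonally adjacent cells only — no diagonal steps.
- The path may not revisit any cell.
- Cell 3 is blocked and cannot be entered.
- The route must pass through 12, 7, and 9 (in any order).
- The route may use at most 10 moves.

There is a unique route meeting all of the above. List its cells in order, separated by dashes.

Any route must reach 12, 7, and 9 and still end at 4 within 10 moves, so the order of the required stops is forced.
Route from 2: left 1 to 1, down 2 to 9, right 1 to 10, up 1 to 6, right 1 to 7, down 1 to 11, right 1 to 12, up 2 to 4 — 10 moves in all.
Check: all required cells visited; 10 ≤ 10 moves.

2 - 1 - 5 - 9 - 10 - 6 - 7 - 11 - 12 - 8 - 4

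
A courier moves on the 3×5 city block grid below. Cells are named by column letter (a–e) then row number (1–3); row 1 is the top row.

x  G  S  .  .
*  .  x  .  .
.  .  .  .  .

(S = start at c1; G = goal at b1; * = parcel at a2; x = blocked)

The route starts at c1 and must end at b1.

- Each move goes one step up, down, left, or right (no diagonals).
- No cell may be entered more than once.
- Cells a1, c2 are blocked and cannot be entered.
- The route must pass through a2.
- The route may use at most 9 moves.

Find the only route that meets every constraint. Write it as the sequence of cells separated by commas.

The 9-move cap with required stops at a2 leaves no slack for detours.
Route from c1: right to d1, 2× down (reaching d3), 3× left (reaching a3), up to a2, right to b2, up to b1 — 9 moves in all.
Check: all required cells visited; 9 ≤ 9 moves.

c1, d1, d2, d3, c3, b3, a3, a2, b2, b1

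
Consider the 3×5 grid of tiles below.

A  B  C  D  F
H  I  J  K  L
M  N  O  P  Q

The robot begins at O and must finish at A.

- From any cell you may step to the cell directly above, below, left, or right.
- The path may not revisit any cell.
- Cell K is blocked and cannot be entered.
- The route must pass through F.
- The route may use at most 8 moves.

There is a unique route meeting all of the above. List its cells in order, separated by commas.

O, P, Q, L, F, D, C, B, A

Any route must reach F and still end at A within 8 moves, so the order of the required stops is forced.
Route from O: 2× right (reaching Q), 2× up (reaching F), 4× left (reaching A) — 8 moves in all.
Check: all required cells visited; 8 ≤ 8 moves.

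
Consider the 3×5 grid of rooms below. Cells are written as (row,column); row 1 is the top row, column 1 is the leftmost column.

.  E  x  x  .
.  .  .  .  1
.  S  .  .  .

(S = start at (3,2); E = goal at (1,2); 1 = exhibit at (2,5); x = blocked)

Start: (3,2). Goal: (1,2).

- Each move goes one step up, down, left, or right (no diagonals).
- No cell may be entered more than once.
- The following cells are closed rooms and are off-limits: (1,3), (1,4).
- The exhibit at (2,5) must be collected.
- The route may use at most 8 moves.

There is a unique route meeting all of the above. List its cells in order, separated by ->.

(3,2) -> (3,3) -> (3,4) -> (3,5) -> (2,5) -> (2,4) -> (2,3) -> (2,2) -> (1,2)

Any route must reach (2,5) and still end at (1,2) within 8 moves, so the order of the required stops is forced.
Route from (3,2): right 3 to (3,5), up 1 to (2,5), left 3 to (2,2), up 1 to (1,2) — 8 moves in all.
Check: all required cells visited; 8 ≤ 8 moves.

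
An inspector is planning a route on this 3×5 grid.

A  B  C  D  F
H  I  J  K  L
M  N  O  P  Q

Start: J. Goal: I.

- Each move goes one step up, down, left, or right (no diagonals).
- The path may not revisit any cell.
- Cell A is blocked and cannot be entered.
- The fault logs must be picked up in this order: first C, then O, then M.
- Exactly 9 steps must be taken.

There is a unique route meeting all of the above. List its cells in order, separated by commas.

The waypoints must appear in the order C, O, M, with no cell reused.
Route from J: up 1 to C, right 1 to D, down 2 to P, left 3 to M, up 1 to H, right 1 to I — 9 moves in all.
Check: order respected (C at step 1, O at step 5, M at step 7); 9 moves as required.

J, C, D, K, P, O, N, M, H, I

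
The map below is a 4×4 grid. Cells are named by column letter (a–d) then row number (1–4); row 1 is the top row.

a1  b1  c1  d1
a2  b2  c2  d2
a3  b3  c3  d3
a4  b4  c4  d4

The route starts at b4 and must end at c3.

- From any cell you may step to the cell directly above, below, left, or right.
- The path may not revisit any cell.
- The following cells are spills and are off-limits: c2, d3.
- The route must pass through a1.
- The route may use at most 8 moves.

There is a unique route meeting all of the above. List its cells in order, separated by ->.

b4 -> a4 -> a3 -> a2 -> a1 -> b1 -> b2 -> b3 -> c3

The budget equals the shortest possible length, so every move has to be on a shortest route through the required cells.
Route from b4: left 1 to a4, up 3 to a1, right 1 to b1, down 2 to b3, right 1 to c3 — 8 moves in all.
Check: all required cells visited; 8 ≤ 8 moves.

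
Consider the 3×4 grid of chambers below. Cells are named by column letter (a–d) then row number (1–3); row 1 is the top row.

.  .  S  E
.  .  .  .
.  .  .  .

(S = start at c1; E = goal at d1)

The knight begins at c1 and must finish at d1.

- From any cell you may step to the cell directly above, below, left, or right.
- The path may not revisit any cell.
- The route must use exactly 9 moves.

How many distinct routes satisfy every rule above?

Need simple routes of exactly 9 moves from c1 to d1 (Manhattan distance 1, so 4 moves are spent on a detour and 4 undoing it).
Branch systematically from the start, pruning whenever the remaining move budget drops below the Manhattan distance to d1 or differs from it in parity. Grouping the completions by first move — via c2: 1; via b1: 8 (no valid completion starts via d1) — and summing: 1 + 8 = 9.
That gives 9 routes.

9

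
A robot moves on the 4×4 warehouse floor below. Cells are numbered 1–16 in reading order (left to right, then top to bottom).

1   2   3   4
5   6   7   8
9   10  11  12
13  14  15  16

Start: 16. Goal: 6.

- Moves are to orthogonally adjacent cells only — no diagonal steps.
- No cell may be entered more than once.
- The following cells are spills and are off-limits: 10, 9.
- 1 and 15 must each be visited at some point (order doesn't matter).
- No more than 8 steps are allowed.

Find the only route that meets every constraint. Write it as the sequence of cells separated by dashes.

The budget equals the shortest possible length, so every move has to be on a shortest route through the required cells.
Route from 16: left 1 to 15, up 3 to 3, left 2 to 1, down 1 to 5, right 1 to 6 — 8 moves in all.
Check: all required cells visited; 8 ≤ 8 moves.

16 - 15 - 11 - 7 - 3 - 2 - 1 - 5 - 6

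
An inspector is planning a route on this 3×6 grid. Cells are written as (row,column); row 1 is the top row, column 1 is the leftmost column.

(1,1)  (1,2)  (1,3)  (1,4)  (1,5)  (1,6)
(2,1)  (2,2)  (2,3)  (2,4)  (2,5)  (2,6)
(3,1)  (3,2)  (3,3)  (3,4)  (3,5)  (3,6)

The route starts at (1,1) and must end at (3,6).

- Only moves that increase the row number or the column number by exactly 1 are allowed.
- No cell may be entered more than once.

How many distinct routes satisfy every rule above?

21

A right/down-only route from (1,1) to (3,6) makes exactly 2 down-moves and 5 right-moves in some order.
With no other constraints that would be C(7,2) = 21 routes.
That gives 21 routes.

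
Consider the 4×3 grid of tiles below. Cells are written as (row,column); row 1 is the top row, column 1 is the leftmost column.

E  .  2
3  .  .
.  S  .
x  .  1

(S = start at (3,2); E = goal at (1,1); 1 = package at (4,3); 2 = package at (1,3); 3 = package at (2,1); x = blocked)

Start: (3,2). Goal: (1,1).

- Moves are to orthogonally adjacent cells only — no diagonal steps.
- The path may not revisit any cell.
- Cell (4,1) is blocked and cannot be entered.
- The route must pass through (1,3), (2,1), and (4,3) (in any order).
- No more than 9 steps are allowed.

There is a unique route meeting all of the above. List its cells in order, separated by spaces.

(3,2) (4,2) (4,3) (3,3) (2,3) (1,3) (1,2) (2,2) (2,1) (1,1)

The 9-move cap with required stops at (1,3), (2,1), (4,3) leaves no slack for detours.
Route from (3,2): down 1 to (4,2), right 1 to (4,3), up 3 to (1,3), left 1 to (1,2), down 1 to (2,2), left 1 to (2,1), up 1 to (1,1) — 9 moves in all.
Check: all required cells visited; 9 ≤ 9 moves.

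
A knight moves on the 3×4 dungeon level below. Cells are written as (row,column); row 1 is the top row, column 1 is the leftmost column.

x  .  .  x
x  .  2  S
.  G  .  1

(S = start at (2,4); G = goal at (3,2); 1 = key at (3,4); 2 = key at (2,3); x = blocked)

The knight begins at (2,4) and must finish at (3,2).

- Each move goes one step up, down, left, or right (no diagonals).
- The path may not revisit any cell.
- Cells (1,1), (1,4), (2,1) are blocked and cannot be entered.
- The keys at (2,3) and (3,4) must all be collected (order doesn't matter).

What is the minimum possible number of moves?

5

Any route passes through (2,3) and (3,4) in some order between (2,4) and (3,2). Summing Manhattan distances along each leg and taking the cheapest ordering ((2,4) → (3,4) → (2,3) → (3,2)) gives a lower bound of 1 + 2 + 2 = 5 moves.
A route of 5 moves achieves this: (2,4) → (3,4) → (3,3) → (2,3) → (2,2) → (3,2).
Since 5 matches the lower bound, it is optimal.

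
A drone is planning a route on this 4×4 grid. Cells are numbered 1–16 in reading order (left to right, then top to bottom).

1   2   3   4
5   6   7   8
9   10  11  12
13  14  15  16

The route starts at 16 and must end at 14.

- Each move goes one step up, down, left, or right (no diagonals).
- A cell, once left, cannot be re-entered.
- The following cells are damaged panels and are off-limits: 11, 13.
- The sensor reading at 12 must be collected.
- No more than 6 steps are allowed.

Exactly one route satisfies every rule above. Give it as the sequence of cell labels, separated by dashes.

16 - 12 - 8 - 7 - 6 - 10 - 14

Any route must reach 12 and still end at 14 within 6 moves, so the order of the required stops is forced.
Route from 16: up 2 to 8, left 2 to 6, down 2 to 14 — 6 moves in all.
Check: all required cells visited; 6 ≤ 6 moves.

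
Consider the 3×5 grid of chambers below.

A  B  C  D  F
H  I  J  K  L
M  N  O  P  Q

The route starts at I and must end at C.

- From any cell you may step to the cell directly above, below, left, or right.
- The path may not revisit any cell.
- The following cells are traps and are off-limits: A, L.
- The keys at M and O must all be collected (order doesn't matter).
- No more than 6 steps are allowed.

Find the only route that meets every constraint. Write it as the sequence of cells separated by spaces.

I H M N O J C

The budget equals the shortest possible length, so every move has to be on a shortest route through the required cells.
Route from I: left 1 to H, down 1 to M, right 2 to O, up 2 to C — 6 moves in all.
Check: all required cells visited; 6 ≤ 6 moves.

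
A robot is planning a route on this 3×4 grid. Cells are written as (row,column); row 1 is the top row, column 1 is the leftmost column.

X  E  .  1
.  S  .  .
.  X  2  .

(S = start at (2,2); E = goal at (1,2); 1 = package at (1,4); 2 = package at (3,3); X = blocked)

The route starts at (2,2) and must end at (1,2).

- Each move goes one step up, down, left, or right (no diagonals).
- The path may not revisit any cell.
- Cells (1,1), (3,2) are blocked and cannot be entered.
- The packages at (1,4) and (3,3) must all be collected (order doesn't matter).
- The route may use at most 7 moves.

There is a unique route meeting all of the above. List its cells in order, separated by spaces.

(2,2) (2,3) (3,3) (3,4) (2,4) (1,4) (1,3) (1,2)

The budget equals the shortest possible length, so every move has to be on a shortest route through the required cells.
Route from (2,2): right 1 to (2,3), down 1 to (3,3), right 1 to (3,4), up 2 to (1,4), left 2 to (1,2) — 7 moves in all.
Check: all required cells visited; 7 ≤ 7 moves.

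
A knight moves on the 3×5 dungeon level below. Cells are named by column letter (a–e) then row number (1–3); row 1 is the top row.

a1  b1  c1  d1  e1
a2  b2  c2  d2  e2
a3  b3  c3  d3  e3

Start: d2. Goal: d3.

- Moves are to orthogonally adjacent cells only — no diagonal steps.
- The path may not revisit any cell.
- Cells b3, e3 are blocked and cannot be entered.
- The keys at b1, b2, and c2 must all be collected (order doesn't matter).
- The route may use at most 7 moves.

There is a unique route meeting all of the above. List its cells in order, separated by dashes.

The budget equals the shortest possible length, so every move has to be on a shortest route through the required cells.
Route from d2: up 1 to d1, left 2 to b1, down 1 to b2, right 1 to c2, down 1 to c3, right 1 to d3 — 7 moves in all.
Check: all required cells visited; 7 ≤ 7 moves.

d2 - d1 - c1 - b1 - b2 - c2 - c3 - d3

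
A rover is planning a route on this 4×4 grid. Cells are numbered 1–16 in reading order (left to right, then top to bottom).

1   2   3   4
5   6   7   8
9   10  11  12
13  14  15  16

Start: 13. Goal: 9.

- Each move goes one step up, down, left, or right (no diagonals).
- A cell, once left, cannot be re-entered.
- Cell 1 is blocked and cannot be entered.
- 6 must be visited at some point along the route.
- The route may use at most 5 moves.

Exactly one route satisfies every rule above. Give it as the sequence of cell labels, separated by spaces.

Any route must reach 6 and still end at 9 within 5 moves, so the order of the required stops is forced.
Route from 13: right to 14, 2× up (reaching 6), left to 5, down to 9 — 5 moves in all.
Check: all required cells visited; 5 ≤ 5 moves.

13 14 10 6 5 9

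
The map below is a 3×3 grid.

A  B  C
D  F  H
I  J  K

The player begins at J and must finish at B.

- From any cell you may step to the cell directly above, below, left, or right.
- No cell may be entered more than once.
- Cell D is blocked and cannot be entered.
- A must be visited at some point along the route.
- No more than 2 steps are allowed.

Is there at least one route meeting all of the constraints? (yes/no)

no

A must be visited but has only one open neighbour (B), and it is neither the start nor the goal — the route would have to enter and leave through B, re-entering it.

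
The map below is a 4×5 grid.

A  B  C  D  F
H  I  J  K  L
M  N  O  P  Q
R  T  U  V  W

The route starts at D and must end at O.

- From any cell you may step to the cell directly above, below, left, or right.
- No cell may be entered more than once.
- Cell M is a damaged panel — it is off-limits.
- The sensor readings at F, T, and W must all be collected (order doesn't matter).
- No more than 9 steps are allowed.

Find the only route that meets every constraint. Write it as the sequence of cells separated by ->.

D -> F -> L -> Q -> W -> V -> U -> T -> N -> O

The budget equals the shortest possible length, so every move has to be on a shortest route through the required cells.
Route from D: right to F, 3× down (reaching W), 3× left (reaching T), up to N, right to O — 9 moves in all.
Check: all required cells visited; 9 ≤ 9 moves.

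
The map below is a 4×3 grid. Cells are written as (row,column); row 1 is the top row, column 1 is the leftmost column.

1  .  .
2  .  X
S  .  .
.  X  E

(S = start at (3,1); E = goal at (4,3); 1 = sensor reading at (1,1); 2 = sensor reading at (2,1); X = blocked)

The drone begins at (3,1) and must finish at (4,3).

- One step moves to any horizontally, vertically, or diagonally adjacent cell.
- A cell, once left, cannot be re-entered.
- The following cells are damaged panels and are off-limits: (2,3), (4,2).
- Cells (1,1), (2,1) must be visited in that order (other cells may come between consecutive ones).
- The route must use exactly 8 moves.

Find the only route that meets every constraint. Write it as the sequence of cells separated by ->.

The waypoints must appear in the order (1,1), (2,1), with no cell reused.
Route from (3,1): up-right 2 to (1,3), left 2 to (1,1), down 1 to (2,1), down-right 1 to (3,2), right 1 to (3,3), down 1 to (4,3) — 8 moves in all.
Check: order respected (1 at step 4, 2 at step 5); 8 moves as required.

(3,1) -> (2,2) -> (1,3) -> (1,2) -> (1,1) -> (2,1) -> (3,2) -> (3,3) -> (4,3)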